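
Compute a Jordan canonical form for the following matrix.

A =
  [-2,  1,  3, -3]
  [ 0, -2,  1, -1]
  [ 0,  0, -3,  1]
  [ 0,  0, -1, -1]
J_3(-2) ⊕ J_1(-2)

The characteristic polynomial is
  det(x·I − A) = x^4 + 8*x^3 + 24*x^2 + 32*x + 16 = (x + 2)^4

Eigenvalues and multiplicities (the geometric multiplicity of λ is n − rank(A − λI), which equals the number of Jordan blocks for λ):
  λ = -2: algebraic multiplicity = 4, geometric multiplicity = 2

Determining the block sizes for each eigenvalue:
  λ = -2: with am = 4 and gm = 2, the partition is not yet determined (e.g. several partitions of 4 into 2 parts exist). Let N = A − (-2)·I. Computing rank(N^1) = 2, rank(N^2) = 1, rank(N^3) = 0; the number of blocks of size ≥ j is rank(N^{j−1}) − rank(N^j), giving [2, 1, 1]. So we have 1 block(s) of size 3, 1 block(s) of size 1 → block sizes [3, 1]

Assembling the blocks gives a Jordan form
J =
  [-2,  1,  0,  0]
  [ 0, -2,  1,  0]
  [ 0,  0, -2,  0]
  [ 0,  0,  0, -2]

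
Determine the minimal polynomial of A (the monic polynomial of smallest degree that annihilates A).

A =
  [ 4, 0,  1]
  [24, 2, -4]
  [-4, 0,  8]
x^3 - 14*x^2 + 60*x - 72

The characteristic polynomial is χ_A(x) = (x - 6)^2*(x - 2), so the eigenvalues are known. The minimal polynomial is
  m_A(x) = Π_λ (x − λ)^{k_λ}
where k_λ is the size of the *largest* Jordan block for λ (equivalently, the smallest k with (A − λI)^k v = 0 for every generalised eigenvector v of λ).

  λ = 2: largest Jordan block has size 1, contributing (x − 2)
  λ = 6: largest Jordan block has size 2, contributing (x − 6)^2

So m_A(x) = (x - 6)^2*(x - 2) = x^3 - 14*x^2 + 60*x - 72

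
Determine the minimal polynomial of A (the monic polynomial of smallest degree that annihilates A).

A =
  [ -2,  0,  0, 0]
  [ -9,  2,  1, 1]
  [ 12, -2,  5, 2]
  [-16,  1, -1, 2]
x^3 - 4*x^2 - 3*x + 18

The characteristic polynomial is χ_A(x) = (x - 3)^3*(x + 2), so the eigenvalues are known. The minimal polynomial is
  m_A(x) = Π_λ (x − λ)^{k_λ}
where k_λ is the size of the *largest* Jordan block for λ (equivalently, the smallest k with (A − λI)^k v = 0 for every generalised eigenvector v of λ).

  λ = -2: largest Jordan block has size 1, contributing (x + 2)
  λ = 3: largest Jordan block has size 2, contributing (x − 3)^2

So m_A(x) = (x - 3)^2*(x + 2) = x^3 - 4*x^2 - 3*x + 18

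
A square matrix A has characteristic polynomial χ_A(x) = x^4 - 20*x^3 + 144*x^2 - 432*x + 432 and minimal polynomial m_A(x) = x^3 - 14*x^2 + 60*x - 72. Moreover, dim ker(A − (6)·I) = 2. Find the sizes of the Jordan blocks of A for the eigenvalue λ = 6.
Block sizes for λ = 6: [2, 1]

Step 1 — from the characteristic polynomial, algebraic multiplicity of λ = 6 is 3. From dim ker(A − (6)·I) = 2, there are exactly 2 Jordan blocks for λ = 6.
Step 2 — from the minimal polynomial, the factor (x − 6)^2 tells us the largest block for λ = 6 has size 2.
Step 3 — with total size 3, 2 blocks, and largest block 2, the block sizes (in nonincreasing order) are [2, 1].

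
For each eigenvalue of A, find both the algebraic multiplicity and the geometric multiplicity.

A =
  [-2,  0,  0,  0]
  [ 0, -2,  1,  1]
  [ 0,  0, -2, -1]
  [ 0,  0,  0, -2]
λ = -2: alg = 4, geom = 2

Step 1 — factor the characteristic polynomial to read off the algebraic multiplicities:
  χ_A(x) = (x + 2)^4

Step 2 — compute geometric multiplicities via the rank-nullity identity g(λ) = n − rank(A − λI):
  rank(A − (-2)·I) = 2, so dim ker(A − (-2)·I) = n − 2 = 2

Summary:
  λ = -2: algebraic multiplicity = 4, geometric multiplicity = 2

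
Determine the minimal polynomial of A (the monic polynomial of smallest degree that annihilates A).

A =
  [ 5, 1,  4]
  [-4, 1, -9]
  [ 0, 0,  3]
x^3 - 9*x^2 + 27*x - 27

The characteristic polynomial is χ_A(x) = (x - 3)^3, so the eigenvalues are known. The minimal polynomial is
  m_A(x) = Π_λ (x − λ)^{k_λ}
where k_λ is the size of the *largest* Jordan block for λ (equivalently, the smallest k with (A − λI)^k v = 0 for every generalised eigenvector v of λ).

  λ = 3: largest Jordan block has size 3, contributing (x − 3)^3

So m_A(x) = (x - 3)^3 = x^3 - 9*x^2 + 27*x - 27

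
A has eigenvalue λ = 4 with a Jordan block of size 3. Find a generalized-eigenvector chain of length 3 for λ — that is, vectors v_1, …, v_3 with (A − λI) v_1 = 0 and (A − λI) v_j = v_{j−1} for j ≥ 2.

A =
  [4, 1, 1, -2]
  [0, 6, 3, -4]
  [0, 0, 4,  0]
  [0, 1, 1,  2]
A Jordan chain for λ = 4 of length 3:
v_1 = (1, 2, 0, 1)ᵀ
v_2 = (1, 3, 0, 1)ᵀ
v_3 = (0, 0, 1, 0)ᵀ

Let N = A − (4)·I. We want v_3 with N^3 v_3 = 0 but N^2 v_3 ≠ 0; then v_{j-1} := N · v_j for j = 3, …, 2.

Pick v_3 = (0, 0, 1, 0)ᵀ.
Then v_2 = N · v_3 = (1, 3, 0, 1)ᵀ.
Then v_1 = N · v_2 = (1, 2, 0, 1)ᵀ.

Sanity check: (A − (4)·I) v_1 = (0, 0, 0, 0)ᵀ = 0. ✓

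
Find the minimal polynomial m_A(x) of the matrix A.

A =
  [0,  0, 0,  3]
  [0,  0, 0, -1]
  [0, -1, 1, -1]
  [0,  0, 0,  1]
x^2 - x

The characteristic polynomial is χ_A(x) = x^2*(x - 1)^2, so the eigenvalues are known. The minimal polynomial is
  m_A(x) = Π_λ (x − λ)^{k_λ}
where k_λ is the size of the *largest* Jordan block for λ (equivalently, the smallest k with (A − λI)^k v = 0 for every generalised eigenvector v of λ).

  λ = 0: largest Jordan block has size 1, contributing (x − 0)
  λ = 1: largest Jordan block has size 1, contributing (x − 1)

So m_A(x) = x*(x - 1) = x^2 - x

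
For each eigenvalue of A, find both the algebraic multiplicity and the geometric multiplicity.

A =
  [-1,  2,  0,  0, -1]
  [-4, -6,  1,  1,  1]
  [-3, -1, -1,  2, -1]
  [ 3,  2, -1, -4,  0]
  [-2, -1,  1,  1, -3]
λ = -3: alg = 5, geom = 2

Step 1 — factor the characteristic polynomial to read off the algebraic multiplicities:
  χ_A(x) = (x + 3)^5

Step 2 — compute geometric multiplicities via the rank-nullity identity g(λ) = n − rank(A − λI):
  rank(A − (-3)·I) = 3, so dim ker(A − (-3)·I) = n − 3 = 2

Summary:
  λ = -3: algebraic multiplicity = 5, geometric multiplicity = 2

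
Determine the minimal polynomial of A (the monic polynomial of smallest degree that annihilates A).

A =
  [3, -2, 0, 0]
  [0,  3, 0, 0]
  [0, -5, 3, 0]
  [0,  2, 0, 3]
x^2 - 6*x + 9

The characteristic polynomial is χ_A(x) = (x - 3)^4, so the eigenvalues are known. The minimal polynomial is
  m_A(x) = Π_λ (x − λ)^{k_λ}
where k_λ is the size of the *largest* Jordan block for λ (equivalently, the smallest k with (A − λI)^k v = 0 for every generalised eigenvector v of λ).

  λ = 3: largest Jordan block has size 2, contributing (x − 3)^2

So m_A(x) = (x - 3)^2 = x^2 - 6*x + 9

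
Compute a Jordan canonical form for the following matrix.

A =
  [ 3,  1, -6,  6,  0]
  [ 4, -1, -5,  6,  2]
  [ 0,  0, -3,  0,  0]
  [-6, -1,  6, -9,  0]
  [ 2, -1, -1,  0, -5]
J_3(-3) ⊕ J_1(-3) ⊕ J_1(-3)

The characteristic polynomial is
  det(x·I − A) = x^5 + 15*x^4 + 90*x^3 + 270*x^2 + 405*x + 243 = (x + 3)^5

Eigenvalues and multiplicities (the geometric multiplicity of λ is n − rank(A − λI), which equals the number of Jordan blocks for λ):
  λ = -3: algebraic multiplicity = 5, geometric multiplicity = 3

Determining the block sizes for each eigenvalue:
  λ = -3: with am = 5 and gm = 3, the partition is not yet determined (e.g. several partitions of 5 into 3 parts exist). Let N = A − (-3)·I. Computing rank(N^1) = 2, rank(N^2) = 1, rank(N^3) = 0; the number of blocks of size ≥ j is rank(N^{j−1}) − rank(N^j), giving [3, 1, 1]. So we have 1 block(s) of size 3, 2 block(s) of size 1 → block sizes [3, 1, 1]

Assembling the blocks gives a Jordan form
J =
  [-3,  1,  0,  0,  0]
  [ 0, -3,  1,  0,  0]
  [ 0,  0, -3,  0,  0]
  [ 0,  0,  0, -3,  0]
  [ 0,  0,  0,  0, -3]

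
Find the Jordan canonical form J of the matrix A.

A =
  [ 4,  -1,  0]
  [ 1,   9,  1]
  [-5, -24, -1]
J_3(4)

The characteristic polynomial is
  det(x·I − A) = x^3 - 12*x^2 + 48*x - 64 = (x - 4)^3

Eigenvalues and multiplicities (the geometric multiplicity of λ is n − rank(A − λI), which equals the number of Jordan blocks for λ):
  λ = 4: algebraic multiplicity = 3, geometric multiplicity = 1

Determining the block sizes for each eigenvalue:
  λ = 4: one block (gm = 1), so the single block has size am = 3 → block sizes [3]

Assembling the blocks gives a Jordan form
J =
  [4, 1, 0]
  [0, 4, 1]
  [0, 0, 4]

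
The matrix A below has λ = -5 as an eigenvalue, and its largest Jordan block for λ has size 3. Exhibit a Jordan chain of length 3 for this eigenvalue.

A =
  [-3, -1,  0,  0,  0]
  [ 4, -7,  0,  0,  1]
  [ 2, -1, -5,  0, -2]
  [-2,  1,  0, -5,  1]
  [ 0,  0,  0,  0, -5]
A Jordan chain for λ = -5 of length 3:
v_1 = (-1, -2, -1, 1, 0)ᵀ
v_2 = (0, 1, -2, 1, 0)ᵀ
v_3 = (0, 0, 0, 0, 1)ᵀ

Let N = A − (-5)·I. We want v_3 with N^3 v_3 = 0 but N^2 v_3 ≠ 0; then v_{j-1} := N · v_j for j = 3, …, 2.

Pick v_3 = (0, 0, 0, 0, 1)ᵀ.
Then v_2 = N · v_3 = (0, 1, -2, 1, 0)ᵀ.
Then v_1 = N · v_2 = (-1, -2, -1, 1, 0)ᵀ.

Sanity check: (A − (-5)·I) v_1 = (0, 0, 0, 0, 0)ᵀ = 0. ✓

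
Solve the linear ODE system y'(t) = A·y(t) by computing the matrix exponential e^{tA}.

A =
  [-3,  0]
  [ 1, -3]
e^{tA} =
  [exp(-3*t), 0]
  [t*exp(-3*t), exp(-3*t)]

Strategy: write A = P · J · P⁻¹ where J is a Jordan canonical form, so e^{tA} = P · e^{tJ} · P⁻¹, and e^{tJ} can be computed block-by-block.

A has Jordan form
J =
  [-3,  1]
  [ 0, -3]
(up to reordering of blocks).

Per-block formulas:
  For a 2×2 Jordan block J_2(-3): exp(t · J_2(-3)) = e^(-3t)·(I + t·N), where N is the 2×2 nilpotent shift.

After assembling e^{tJ} and conjugating by P, we get:

e^{tA} =
  [exp(-3*t), 0]
  [t*exp(-3*t), exp(-3*t)]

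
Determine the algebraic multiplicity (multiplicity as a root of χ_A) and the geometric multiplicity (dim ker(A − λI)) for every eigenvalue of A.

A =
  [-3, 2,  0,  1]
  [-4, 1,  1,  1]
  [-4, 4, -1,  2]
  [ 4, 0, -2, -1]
λ = -1: alg = 4, geom = 2

Step 1 — factor the characteristic polynomial to read off the algebraic multiplicities:
  χ_A(x) = (x + 1)^4

Step 2 — compute geometric multiplicities via the rank-nullity identity g(λ) = n − rank(A − λI):
  rank(A − (-1)·I) = 2, so dim ker(A − (-1)·I) = n − 2 = 2

Summary:
  λ = -1: algebraic multiplicity = 4, geometric multiplicity = 2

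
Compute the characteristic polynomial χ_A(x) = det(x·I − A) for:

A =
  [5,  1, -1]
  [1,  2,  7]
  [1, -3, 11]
x^3 - 18*x^2 + 108*x - 216

Expanding det(x·I − A) (e.g. by cofactor expansion or by noting that A is similar to its Jordan form J, which has the same characteristic polynomial as A) gives
  χ_A(x) = x^3 - 18*x^2 + 108*x - 216
which factors as (x - 6)^3. The eigenvalues (with algebraic multiplicities) are λ = 6 with multiplicity 3.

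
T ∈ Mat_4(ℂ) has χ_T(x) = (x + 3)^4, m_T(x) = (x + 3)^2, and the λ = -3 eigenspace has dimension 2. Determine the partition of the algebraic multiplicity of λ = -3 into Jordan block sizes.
Block sizes for λ = -3: [2, 2]

Step 1 — from the characteristic polynomial, algebraic multiplicity of λ = -3 is 4. From dim ker(T − (-3)·I) = 2, there are exactly 2 Jordan blocks for λ = -3.
Step 2 — from the minimal polynomial, the factor (x + 3)^2 tells us the largest block for λ = -3 has size 2.
Step 3 — with total size 4, 2 blocks, and largest block 2, the block sizes (in nonincreasing order) are [2, 2].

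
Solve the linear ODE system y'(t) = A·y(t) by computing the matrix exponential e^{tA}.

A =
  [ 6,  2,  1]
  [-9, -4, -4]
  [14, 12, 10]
e^{tA} =
  [2*t*exp(4*t) + exp(4*t), 2*t*exp(4*t), t*exp(4*t)]
  [-t^2*exp(4*t) - 9*t*exp(4*t), -t^2*exp(4*t) - 8*t*exp(4*t) + exp(4*t), -t^2*exp(4*t)/2 - 4*t*exp(4*t)]
  [2*t^2*exp(4*t) + 14*t*exp(4*t), 2*t^2*exp(4*t) + 12*t*exp(4*t), t^2*exp(4*t) + 6*t*exp(4*t) + exp(4*t)]

Strategy: write A = P · J · P⁻¹ where J is a Jordan canonical form, so e^{tA} = P · e^{tJ} · P⁻¹, and e^{tJ} can be computed block-by-block.

A has Jordan form
J =
  [4, 1, 0]
  [0, 4, 1]
  [0, 0, 4]
(up to reordering of blocks).

Per-block formulas:
  For a 3×3 Jordan block J_3(4): exp(t · J_3(4)) = e^(4t)·(I + t·N + (t^2/2)·N^2), where N is the 3×3 nilpotent shift.

After assembling e^{tJ} and conjugating by P, we get:

e^{tA} =
  [2*t*exp(4*t) + exp(4*t), 2*t*exp(4*t), t*exp(4*t)]
  [-t^2*exp(4*t) - 9*t*exp(4*t), -t^2*exp(4*t) - 8*t*exp(4*t) + exp(4*t), -t^2*exp(4*t)/2 - 4*t*exp(4*t)]
  [2*t^2*exp(4*t) + 14*t*exp(4*t), 2*t^2*exp(4*t) + 12*t*exp(4*t), t^2*exp(4*t) + 6*t*exp(4*t) + exp(4*t)]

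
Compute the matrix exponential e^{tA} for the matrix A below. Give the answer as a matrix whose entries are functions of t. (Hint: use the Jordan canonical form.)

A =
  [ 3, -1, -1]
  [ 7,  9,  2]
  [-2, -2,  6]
e^{tA} =
  [2*t^2*exp(6*t) - 3*t*exp(6*t) + exp(6*t), t^2*exp(6*t) - t*exp(6*t), t^2*exp(6*t)/2 - t*exp(6*t)]
  [-2*t^2*exp(6*t) + 7*t*exp(6*t), -t^2*exp(6*t) + 3*t*exp(6*t) + exp(6*t), -t^2*exp(6*t)/2 + 2*t*exp(6*t)]
  [-4*t^2*exp(6*t) - 2*t*exp(6*t), -2*t^2*exp(6*t) - 2*t*exp(6*t), -t^2*exp(6*t) + exp(6*t)]

Strategy: write A = P · J · P⁻¹ where J is a Jordan canonical form, so e^{tA} = P · e^{tJ} · P⁻¹, and e^{tJ} can be computed block-by-block.

A has Jordan form
J =
  [6, 1, 0]
  [0, 6, 1]
  [0, 0, 6]
(up to reordering of blocks).

Per-block formulas:
  For a 3×3 Jordan block J_3(6): exp(t · J_3(6)) = e^(6t)·(I + t·N + (t^2/2)·N^2), where N is the 3×3 nilpotent shift.

After assembling e^{tJ} and conjugating by P, we get:

e^{tA} =
  [2*t^2*exp(6*t) - 3*t*exp(6*t) + exp(6*t), t^2*exp(6*t) - t*exp(6*t), t^2*exp(6*t)/2 - t*exp(6*t)]
  [-2*t^2*exp(6*t) + 7*t*exp(6*t), -t^2*exp(6*t) + 3*t*exp(6*t) + exp(6*t), -t^2*exp(6*t)/2 + 2*t*exp(6*t)]
  [-4*t^2*exp(6*t) - 2*t*exp(6*t), -2*t^2*exp(6*t) - 2*t*exp(6*t), -t^2*exp(6*t) + exp(6*t)]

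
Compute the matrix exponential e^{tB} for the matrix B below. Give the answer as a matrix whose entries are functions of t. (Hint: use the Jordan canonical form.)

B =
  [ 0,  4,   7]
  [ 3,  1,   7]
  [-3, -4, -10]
e^{tB} =
  [3*t*exp(-3*t) + exp(-3*t), 4*t*exp(-3*t), 7*t*exp(-3*t)]
  [3*t*exp(-3*t), 4*t*exp(-3*t) + exp(-3*t), 7*t*exp(-3*t)]
  [-3*t*exp(-3*t), -4*t*exp(-3*t), -7*t*exp(-3*t) + exp(-3*t)]

Strategy: write B = P · J · P⁻¹ where J is a Jordan canonical form, so e^{tB} = P · e^{tJ} · P⁻¹, and e^{tJ} can be computed block-by-block.

B has Jordan form
J =
  [-3,  1,  0]
  [ 0, -3,  0]
  [ 0,  0, -3]
(up to reordering of blocks).

Per-block formulas:
  For a 2×2 Jordan block J_2(-3): exp(t · J_2(-3)) = e^(-3t)·(I + t·N), where N is the 2×2 nilpotent shift.
  For a 1×1 block at λ = -3: exp(t · [-3]) = [e^(-3t)].

After assembling e^{tJ} and conjugating by P, we get:

e^{tB} =
  [3*t*exp(-3*t) + exp(-3*t), 4*t*exp(-3*t), 7*t*exp(-3*t)]
  [3*t*exp(-3*t), 4*t*exp(-3*t) + exp(-3*t), 7*t*exp(-3*t)]
  [-3*t*exp(-3*t), -4*t*exp(-3*t), -7*t*exp(-3*t) + exp(-3*t)]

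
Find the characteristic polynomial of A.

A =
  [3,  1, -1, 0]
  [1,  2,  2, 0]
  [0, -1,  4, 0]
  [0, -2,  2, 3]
x^4 - 12*x^3 + 54*x^2 - 108*x + 81

Expanding det(x·I − A) (e.g. by cofactor expansion or by noting that A is similar to its Jordan form J, which has the same characteristic polynomial as A) gives
  χ_A(x) = x^4 - 12*x^3 + 54*x^2 - 108*x + 81
which factors as (x - 3)^4. The eigenvalues (with algebraic multiplicities) are λ = 3 with multiplicity 4.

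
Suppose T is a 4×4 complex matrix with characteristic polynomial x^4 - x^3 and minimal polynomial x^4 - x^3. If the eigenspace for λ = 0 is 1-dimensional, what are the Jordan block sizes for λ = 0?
Block sizes for λ = 0: [3]

Step 1 — from the characteristic polynomial, algebraic multiplicity of λ = 0 is 3. From dim ker(T − (0)·I) = 1, there are exactly 1 Jordan blocks for λ = 0.
Step 2 — from the minimal polynomial, the factor (x − 0)^3 tells us the largest block for λ = 0 has size 3.
Step 3 — with total size 3, 1 blocks, and largest block 3, the block sizes (in nonincreasing order) are [3].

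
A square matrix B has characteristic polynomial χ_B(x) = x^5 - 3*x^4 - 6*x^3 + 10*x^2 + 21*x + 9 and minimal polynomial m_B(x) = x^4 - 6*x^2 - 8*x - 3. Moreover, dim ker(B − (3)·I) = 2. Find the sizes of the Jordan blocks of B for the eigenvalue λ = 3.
Block sizes for λ = 3: [1, 1]

Step 1 — from the characteristic polynomial, algebraic multiplicity of λ = 3 is 2. From dim ker(B − (3)·I) = 2, there are exactly 2 Jordan blocks for λ = 3.
Step 2 — from the minimal polynomial, the factor (x − 3) tells us the largest block for λ = 3 has size 1.
Step 3 — with total size 2, 2 blocks, and largest block 1, the block sizes (in nonincreasing order) are [1, 1].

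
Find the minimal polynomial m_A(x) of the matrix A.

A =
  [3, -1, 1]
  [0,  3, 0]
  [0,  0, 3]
x^2 - 6*x + 9

The characteristic polynomial is χ_A(x) = (x - 3)^3, so the eigenvalues are known. The minimal polynomial is
  m_A(x) = Π_λ (x − λ)^{k_λ}
where k_λ is the size of the *largest* Jordan block for λ (equivalently, the smallest k with (A − λI)^k v = 0 for every generalised eigenvector v of λ).

  λ = 3: largest Jordan block has size 2, contributing (x − 3)^2

So m_A(x) = (x - 3)^2 = x^2 - 6*x + 9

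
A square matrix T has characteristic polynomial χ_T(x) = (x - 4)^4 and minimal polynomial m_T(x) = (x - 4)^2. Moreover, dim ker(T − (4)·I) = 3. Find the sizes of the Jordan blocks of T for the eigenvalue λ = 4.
Block sizes for λ = 4: [2, 1, 1]

Step 1 — from the characteristic polynomial, algebraic multiplicity of λ = 4 is 4. From dim ker(T − (4)·I) = 3, there are exactly 3 Jordan blocks for λ = 4.
Step 2 — from the minimal polynomial, the factor (x − 4)^2 tells us the largest block for λ = 4 has size 2.
Step 3 — with total size 4, 3 blocks, and largest block 2, the block sizes (in nonincreasing order) are [2, 1, 1].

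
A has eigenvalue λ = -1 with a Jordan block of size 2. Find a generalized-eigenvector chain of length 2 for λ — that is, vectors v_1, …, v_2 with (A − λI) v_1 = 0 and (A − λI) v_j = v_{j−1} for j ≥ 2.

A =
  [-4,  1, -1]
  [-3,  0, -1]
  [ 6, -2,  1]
A Jordan chain for λ = -1 of length 2:
v_1 = (-3, -3, 6)ᵀ
v_2 = (1, 0, 0)ᵀ

Let N = A − (-1)·I. We want v_2 with N^2 v_2 = 0 but N^1 v_2 ≠ 0; then v_{j-1} := N · v_j for j = 2, …, 2.

Pick v_2 = (1, 0, 0)ᵀ.
Then v_1 = N · v_2 = (-3, -3, 6)ᵀ.

Sanity check: (A − (-1)·I) v_1 = (0, 0, 0)ᵀ = 0. ✓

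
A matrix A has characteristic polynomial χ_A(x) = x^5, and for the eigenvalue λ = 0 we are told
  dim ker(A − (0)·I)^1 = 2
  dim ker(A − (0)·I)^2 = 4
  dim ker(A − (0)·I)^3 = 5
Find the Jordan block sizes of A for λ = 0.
Block sizes for λ = 0: [3, 2]

From the dimensions of kernels of powers, the number of Jordan blocks of size at least j is d_j − d_{j−1} where d_j = dim ker(N^j) (with d_0 = 0). Computing the differences gives [2, 2, 1].
The number of blocks of size exactly k is (#blocks of size ≥ k) − (#blocks of size ≥ k + 1), so the partition is: 1 block(s) of size 2, 1 block(s) of size 3.
In nonincreasing order the block sizes are [3, 2].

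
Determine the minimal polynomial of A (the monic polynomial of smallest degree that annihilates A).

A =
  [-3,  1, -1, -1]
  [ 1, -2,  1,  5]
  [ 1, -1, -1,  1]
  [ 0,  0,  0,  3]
x^4 + 3*x^3 - 6*x^2 - 28*x - 24

The characteristic polynomial is χ_A(x) = (x - 3)*(x + 2)^3, so the eigenvalues are known. The minimal polynomial is
  m_A(x) = Π_λ (x − λ)^{k_λ}
where k_λ is the size of the *largest* Jordan block for λ (equivalently, the smallest k with (A − λI)^k v = 0 for every generalised eigenvector v of λ).

  λ = -2: largest Jordan block has size 3, contributing (x + 2)^3
  λ = 3: largest Jordan block has size 1, contributing (x − 3)

So m_A(x) = (x - 3)*(x + 2)^3 = x^4 + 3*x^3 - 6*x^2 - 28*x - 24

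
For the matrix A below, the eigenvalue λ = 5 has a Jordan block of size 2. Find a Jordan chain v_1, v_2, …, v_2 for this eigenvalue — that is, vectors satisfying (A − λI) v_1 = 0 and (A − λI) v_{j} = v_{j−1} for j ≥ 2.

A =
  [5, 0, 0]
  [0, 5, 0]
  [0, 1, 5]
A Jordan chain for λ = 5 of length 2:
v_1 = (0, 0, 1)ᵀ
v_2 = (0, 1, 0)ᵀ

Let N = A − (5)·I. We want v_2 with N^2 v_2 = 0 but N^1 v_2 ≠ 0; then v_{j-1} := N · v_j for j = 2, …, 2.

Pick v_2 = (0, 1, 0)ᵀ.
Then v_1 = N · v_2 = (0, 0, 1)ᵀ.

Sanity check: (A − (5)·I) v_1 = (0, 0, 0)ᵀ = 0. ✓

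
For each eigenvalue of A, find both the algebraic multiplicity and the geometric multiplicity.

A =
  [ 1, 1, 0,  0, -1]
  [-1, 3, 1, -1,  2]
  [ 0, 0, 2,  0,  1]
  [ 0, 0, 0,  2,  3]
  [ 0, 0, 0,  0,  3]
λ = 2: alg = 4, geom = 2; λ = 3: alg = 1, geom = 1

Step 1 — factor the characteristic polynomial to read off the algebraic multiplicities:
  χ_A(x) = (x - 3)*(x - 2)^4

Step 2 — compute geometric multiplicities via the rank-nullity identity g(λ) = n − rank(A − λI):
  rank(A − (2)·I) = 3, so dim ker(A − (2)·I) = n − 3 = 2
  rank(A − (3)·I) = 4, so dim ker(A − (3)·I) = n − 4 = 1

Summary:
  λ = 2: algebraic multiplicity = 4, geometric multiplicity = 2
  λ = 3: algebraic multiplicity = 1, geometric multiplicity = 1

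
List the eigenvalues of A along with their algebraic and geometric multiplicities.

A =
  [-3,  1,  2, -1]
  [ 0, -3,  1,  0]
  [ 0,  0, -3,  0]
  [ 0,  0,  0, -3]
λ = -3: alg = 4, geom = 2

Step 1 — factor the characteristic polynomial to read off the algebraic multiplicities:
  χ_A(x) = (x + 3)^4

Step 2 — compute geometric multiplicities via the rank-nullity identity g(λ) = n − rank(A − λI):
  rank(A − (-3)·I) = 2, so dim ker(A − (-3)·I) = n − 2 = 2

Summary:
  λ = -3: algebraic multiplicity = 4, geometric multiplicity = 2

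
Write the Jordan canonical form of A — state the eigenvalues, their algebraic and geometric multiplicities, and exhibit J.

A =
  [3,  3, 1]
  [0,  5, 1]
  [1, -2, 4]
J_3(4)

The characteristic polynomial is
  det(x·I − A) = x^3 - 12*x^2 + 48*x - 64 = (x - 4)^3

Eigenvalues and multiplicities (the geometric multiplicity of λ is n − rank(A − λI), which equals the number of Jordan blocks for λ):
  λ = 4: algebraic multiplicity = 3, geometric multiplicity = 1

Determining the block sizes for each eigenvalue:
  λ = 4: one block (gm = 1), so the single block has size am = 3 → block sizes [3]

Assembling the blocks gives a Jordan form
J =
  [4, 1, 0]
  [0, 4, 1]
  [0, 0, 4]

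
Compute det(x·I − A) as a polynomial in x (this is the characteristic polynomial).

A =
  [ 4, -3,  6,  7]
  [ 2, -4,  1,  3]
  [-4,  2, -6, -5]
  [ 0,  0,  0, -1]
x^4 + 7*x^3 + 18*x^2 + 20*x + 8

Expanding det(x·I − A) (e.g. by cofactor expansion or by noting that A is similar to its Jordan form J, which has the same characteristic polynomial as A) gives
  χ_A(x) = x^4 + 7*x^3 + 18*x^2 + 20*x + 8
which factors as (x + 1)*(x + 2)^3. The eigenvalues (with algebraic multiplicities) are λ = -2 with multiplicity 3, λ = -1 with multiplicity 1.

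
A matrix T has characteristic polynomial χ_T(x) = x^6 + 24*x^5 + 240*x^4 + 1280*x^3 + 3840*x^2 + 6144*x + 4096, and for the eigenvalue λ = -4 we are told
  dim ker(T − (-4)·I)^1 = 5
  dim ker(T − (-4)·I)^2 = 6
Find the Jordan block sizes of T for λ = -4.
Block sizes for λ = -4: [2, 1, 1, 1, 1]

From the dimensions of kernels of powers, the number of Jordan blocks of size at least j is d_j − d_{j−1} where d_j = dim ker(N^j) (with d_0 = 0). Computing the differences gives [5, 1].
The number of blocks of size exactly k is (#blocks of size ≥ k) − (#blocks of size ≥ k + 1), so the partition is: 4 block(s) of size 1, 1 block(s) of size 2.
In nonincreasing order the block sizes are [2, 1, 1, 1, 1].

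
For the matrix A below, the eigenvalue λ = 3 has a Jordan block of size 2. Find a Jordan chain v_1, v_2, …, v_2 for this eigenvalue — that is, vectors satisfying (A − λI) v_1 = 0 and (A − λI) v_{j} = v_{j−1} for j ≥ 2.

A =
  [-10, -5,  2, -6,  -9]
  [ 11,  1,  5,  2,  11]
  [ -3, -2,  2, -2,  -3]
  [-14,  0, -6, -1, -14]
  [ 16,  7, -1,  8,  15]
A Jordan chain for λ = 3 of length 2:
v_1 = (-3, 3, -3, -6, 6)ᵀ
v_2 = (0, 1, 1, 0, 0)ᵀ

Let N = A − (3)·I. We want v_2 with N^2 v_2 = 0 but N^1 v_2 ≠ 0; then v_{j-1} := N · v_j for j = 2, …, 2.

Pick v_2 = (0, 1, 1, 0, 0)ᵀ.
Then v_1 = N · v_2 = (-3, 3, -3, -6, 6)ᵀ.

Sanity check: (A − (3)·I) v_1 = (0, 0, 0, 0, 0)ᵀ = 0. ✓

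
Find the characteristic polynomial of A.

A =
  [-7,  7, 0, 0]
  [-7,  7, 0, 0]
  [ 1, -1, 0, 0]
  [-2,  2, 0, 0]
x^4

Expanding det(x·I − A) (e.g. by cofactor expansion or by noting that A is similar to its Jordan form J, which has the same characteristic polynomial as A) gives
  χ_A(x) = x^4
which factors as x^4. The eigenvalues (with algebraic multiplicities) are λ = 0 with multiplicity 4.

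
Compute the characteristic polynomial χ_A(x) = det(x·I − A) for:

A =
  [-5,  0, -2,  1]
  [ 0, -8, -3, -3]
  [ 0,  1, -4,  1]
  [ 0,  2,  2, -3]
x^4 + 20*x^3 + 150*x^2 + 500*x + 625

Expanding det(x·I − A) (e.g. by cofactor expansion or by noting that A is similar to its Jordan form J, which has the same characteristic polynomial as A) gives
  χ_A(x) = x^4 + 20*x^3 + 150*x^2 + 500*x + 625
which factors as (x + 5)^4. The eigenvalues (with algebraic multiplicities) are λ = -5 with multiplicity 4.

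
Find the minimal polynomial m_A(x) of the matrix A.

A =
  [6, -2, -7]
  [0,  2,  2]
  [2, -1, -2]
x^3 - 6*x^2 + 12*x - 8

The characteristic polynomial is χ_A(x) = (x - 2)^3, so the eigenvalues are known. The minimal polynomial is
  m_A(x) = Π_λ (x − λ)^{k_λ}
where k_λ is the size of the *largest* Jordan block for λ (equivalently, the smallest k with (A − λI)^k v = 0 for every generalised eigenvector v of λ).

  λ = 2: largest Jordan block has size 3, contributing (x − 2)^3

So m_A(x) = (x - 2)^3 = x^3 - 6*x^2 + 12*x - 8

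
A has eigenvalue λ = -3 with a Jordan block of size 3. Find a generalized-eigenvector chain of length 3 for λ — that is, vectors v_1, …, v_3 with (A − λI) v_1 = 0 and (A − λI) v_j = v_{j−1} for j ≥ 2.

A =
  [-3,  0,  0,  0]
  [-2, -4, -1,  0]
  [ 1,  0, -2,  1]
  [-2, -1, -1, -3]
A Jordan chain for λ = -3 of length 3:
v_1 = (0, 1, -1, 1)ᵀ
v_2 = (0, -2, 1, -2)ᵀ
v_3 = (1, 0, 0, 0)ᵀ

Let N = A − (-3)·I. We want v_3 with N^3 v_3 = 0 but N^2 v_3 ≠ 0; then v_{j-1} := N · v_j for j = 3, …, 2.

Pick v_3 = (1, 0, 0, 0)ᵀ.
Then v_2 = N · v_3 = (0, -2, 1, -2)ᵀ.
Then v_1 = N · v_2 = (0, 1, -1, 1)ᵀ.

Sanity check: (A − (-3)·I) v_1 = (0, 0, 0, 0)ᵀ = 0. ✓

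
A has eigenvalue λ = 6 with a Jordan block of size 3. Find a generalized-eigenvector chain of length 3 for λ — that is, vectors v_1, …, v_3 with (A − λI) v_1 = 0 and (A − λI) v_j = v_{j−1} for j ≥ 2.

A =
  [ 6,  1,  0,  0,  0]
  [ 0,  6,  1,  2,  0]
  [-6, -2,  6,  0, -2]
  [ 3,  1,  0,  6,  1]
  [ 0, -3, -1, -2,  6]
A Jordan chain for λ = 6 of length 3:
v_1 = (1, 0, 0, 0, -3)ᵀ
v_2 = (0, 1, 0, 0, -1)ᵀ
v_3 = (0, 0, 1, 0, 0)ᵀ

Let N = A − (6)·I. We want v_3 with N^3 v_3 = 0 but N^2 v_3 ≠ 0; then v_{j-1} := N · v_j for j = 3, …, 2.

Pick v_3 = (0, 0, 1, 0, 0)ᵀ.
Then v_2 = N · v_3 = (0, 1, 0, 0, -1)ᵀ.
Then v_1 = N · v_2 = (1, 0, 0, 0, -3)ᵀ.

Sanity check: (A − (6)·I) v_1 = (0, 0, 0, 0, 0)ᵀ = 0. ✓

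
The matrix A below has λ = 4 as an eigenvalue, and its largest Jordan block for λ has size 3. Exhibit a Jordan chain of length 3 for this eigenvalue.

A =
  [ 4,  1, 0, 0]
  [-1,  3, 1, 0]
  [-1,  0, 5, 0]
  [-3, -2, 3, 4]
A Jordan chain for λ = 4 of length 3:
v_1 = (-1, 0, -1, -1)ᵀ
v_2 = (0, -1, -1, -3)ᵀ
v_3 = (1, 0, 0, 0)ᵀ

Let N = A − (4)·I. We want v_3 with N^3 v_3 = 0 but N^2 v_3 ≠ 0; then v_{j-1} := N · v_j for j = 3, …, 2.

Pick v_3 = (1, 0, 0, 0)ᵀ.
Then v_2 = N · v_3 = (0, -1, -1, -3)ᵀ.
Then v_1 = N · v_2 = (-1, 0, -1, -1)ᵀ.

Sanity check: (A − (4)·I) v_1 = (0, 0, 0, 0)ᵀ = 0. ✓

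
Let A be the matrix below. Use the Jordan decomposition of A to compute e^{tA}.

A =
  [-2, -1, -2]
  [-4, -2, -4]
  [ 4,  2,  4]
e^{tA} =
  [1 - 2*t, -t, -2*t]
  [-4*t, 1 - 2*t, -4*t]
  [4*t, 2*t, 4*t + 1]

Strategy: write A = P · J · P⁻¹ where J is a Jordan canonical form, so e^{tA} = P · e^{tJ} · P⁻¹, and e^{tJ} can be computed block-by-block.

A has Jordan form
J =
  [0, 1, 0]
  [0, 0, 0]
  [0, 0, 0]
(up to reordering of blocks).

Per-block formulas:
  For a 2×2 Jordan block J_2(0): exp(t · J_2(0)) = e^(0t)·(I + t·N), where N is the 2×2 nilpotent shift.
  For a 1×1 block at λ = 0: exp(t · [0]) = [e^(0t)].

After assembling e^{tJ} and conjugating by P, we get:

e^{tA} =
  [1 - 2*t, -t, -2*t]
  [-4*t, 1 - 2*t, -4*t]
  [4*t, 2*t, 4*t + 1]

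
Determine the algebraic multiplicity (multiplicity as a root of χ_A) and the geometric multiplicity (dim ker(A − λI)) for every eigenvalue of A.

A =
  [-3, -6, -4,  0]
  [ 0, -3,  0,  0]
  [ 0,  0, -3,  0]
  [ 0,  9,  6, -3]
λ = -3: alg = 4, geom = 3

Step 1 — factor the characteristic polynomial to read off the algebraic multiplicities:
  χ_A(x) = (x + 3)^4

Step 2 — compute geometric multiplicities via the rank-nullity identity g(λ) = n − rank(A − λI):
  rank(A − (-3)·I) = 1, so dim ker(A − (-3)·I) = n − 1 = 3

Summary:
  λ = -3: algebraic multiplicity = 4, geometric multiplicity = 3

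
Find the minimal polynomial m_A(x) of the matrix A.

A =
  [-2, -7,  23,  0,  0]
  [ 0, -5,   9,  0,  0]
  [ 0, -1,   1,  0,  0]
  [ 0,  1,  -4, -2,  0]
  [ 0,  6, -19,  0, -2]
x^3 + 6*x^2 + 12*x + 8

The characteristic polynomial is χ_A(x) = (x + 2)^5, so the eigenvalues are known. The minimal polynomial is
  m_A(x) = Π_λ (x − λ)^{k_λ}
where k_λ is the size of the *largest* Jordan block for λ (equivalently, the smallest k with (A − λI)^k v = 0 for every generalised eigenvector v of λ).

  λ = -2: largest Jordan block has size 3, contributing (x + 2)^3

So m_A(x) = (x + 2)^3 = x^3 + 6*x^2 + 12*x + 8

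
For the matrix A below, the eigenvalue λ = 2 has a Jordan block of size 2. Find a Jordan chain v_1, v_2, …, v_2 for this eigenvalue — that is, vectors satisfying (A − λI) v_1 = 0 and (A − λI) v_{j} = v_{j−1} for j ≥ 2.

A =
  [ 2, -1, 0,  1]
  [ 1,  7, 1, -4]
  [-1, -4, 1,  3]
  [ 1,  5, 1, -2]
A Jordan chain for λ = 2 of length 2:
v_1 = (0, 1, -1, 1)ᵀ
v_2 = (1, 0, 0, 0)ᵀ

Let N = A − (2)·I. We want v_2 with N^2 v_2 = 0 but N^1 v_2 ≠ 0; then v_{j-1} := N · v_j for j = 2, …, 2.

Pick v_2 = (1, 0, 0, 0)ᵀ.
Then v_1 = N · v_2 = (0, 1, -1, 1)ᵀ.

Sanity check: (A − (2)·I) v_1 = (0, 0, 0, 0)ᵀ = 0. ✓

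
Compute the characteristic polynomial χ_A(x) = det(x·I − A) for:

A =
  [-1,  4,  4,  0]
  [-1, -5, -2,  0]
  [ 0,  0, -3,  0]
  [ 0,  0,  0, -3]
x^4 + 12*x^3 + 54*x^2 + 108*x + 81

Expanding det(x·I − A) (e.g. by cofactor expansion or by noting that A is similar to its Jordan form J, which has the same characteristic polynomial as A) gives
  χ_A(x) = x^4 + 12*x^3 + 54*x^2 + 108*x + 81
which factors as (x + 3)^4. The eigenvalues (with algebraic multiplicities) are λ = -3 with multiplicity 4.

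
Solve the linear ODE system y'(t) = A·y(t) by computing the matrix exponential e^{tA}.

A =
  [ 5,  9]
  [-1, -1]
e^{tA} =
  [3*t*exp(2*t) + exp(2*t), 9*t*exp(2*t)]
  [-t*exp(2*t), -3*t*exp(2*t) + exp(2*t)]

Strategy: write A = P · J · P⁻¹ where J is a Jordan canonical form, so e^{tA} = P · e^{tJ} · P⁻¹, and e^{tJ} can be computed block-by-block.

A has Jordan form
J =
  [2, 1]
  [0, 2]
(up to reordering of blocks).

Per-block formulas:
  For a 2×2 Jordan block J_2(2): exp(t · J_2(2)) = e^(2t)·(I + t·N), where N is the 2×2 nilpotent shift.

After assembling e^{tJ} and conjugating by P, we get:

e^{tA} =
  [3*t*exp(2*t) + exp(2*t), 9*t*exp(2*t)]
  [-t*exp(2*t), -3*t*exp(2*t) + exp(2*t)]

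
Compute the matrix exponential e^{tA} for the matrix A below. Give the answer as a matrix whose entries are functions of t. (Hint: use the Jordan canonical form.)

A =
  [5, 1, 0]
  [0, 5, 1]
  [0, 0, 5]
e^{tA} =
  [exp(5*t), t*exp(5*t), t^2*exp(5*t)/2]
  [0, exp(5*t), t*exp(5*t)]
  [0, 0, exp(5*t)]

Strategy: write A = P · J · P⁻¹ where J is a Jordan canonical form, so e^{tA} = P · e^{tJ} · P⁻¹, and e^{tJ} can be computed block-by-block.

A has Jordan form
J =
  [5, 1, 0]
  [0, 5, 1]
  [0, 0, 5]
(up to reordering of blocks).

Per-block formulas:
  For a 3×3 Jordan block J_3(5): exp(t · J_3(5)) = e^(5t)·(I + t·N + (t^2/2)·N^2), where N is the 3×3 nilpotent shift.

After assembling e^{tJ} and conjugating by P, we get:

e^{tA} =
  [exp(5*t), t*exp(5*t), t^2*exp(5*t)/2]
  [0, exp(5*t), t*exp(5*t)]
  [0, 0, exp(5*t)]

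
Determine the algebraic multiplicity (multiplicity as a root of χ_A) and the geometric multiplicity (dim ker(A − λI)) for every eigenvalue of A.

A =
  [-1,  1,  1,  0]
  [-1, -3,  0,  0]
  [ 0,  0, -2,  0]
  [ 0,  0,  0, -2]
λ = -2: alg = 4, geom = 2

Step 1 — factor the characteristic polynomial to read off the algebraic multiplicities:
  χ_A(x) = (x + 2)^4

Step 2 — compute geometric multiplicities via the rank-nullity identity g(λ) = n − rank(A − λI):
  rank(A − (-2)·I) = 2, so dim ker(A − (-2)·I) = n − 2 = 2

Summary:
  λ = -2: algebraic multiplicity = 4, geometric multiplicity = 2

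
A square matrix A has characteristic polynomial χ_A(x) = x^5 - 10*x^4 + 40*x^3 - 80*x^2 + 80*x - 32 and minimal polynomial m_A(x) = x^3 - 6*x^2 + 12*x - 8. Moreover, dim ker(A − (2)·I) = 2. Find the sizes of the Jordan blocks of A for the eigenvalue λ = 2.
Block sizes for λ = 2: [3, 2]

Step 1 — from the characteristic polynomial, algebraic multiplicity of λ = 2 is 5. From dim ker(A − (2)·I) = 2, there are exactly 2 Jordan blocks for λ = 2.
Step 2 — from the minimal polynomial, the factor (x − 2)^3 tells us the largest block for λ = 2 has size 3.
Step 3 — with total size 5, 2 blocks, and largest block 3, the block sizes (in nonincreasing order) are [3, 2].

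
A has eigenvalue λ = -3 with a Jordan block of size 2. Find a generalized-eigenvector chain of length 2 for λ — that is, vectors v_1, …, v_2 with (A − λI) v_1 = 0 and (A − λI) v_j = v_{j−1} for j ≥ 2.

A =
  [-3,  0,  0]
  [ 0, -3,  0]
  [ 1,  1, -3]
A Jordan chain for λ = -3 of length 2:
v_1 = (0, 0, 1)ᵀ
v_2 = (1, 0, 0)ᵀ

Let N = A − (-3)·I. We want v_2 with N^2 v_2 = 0 but N^1 v_2 ≠ 0; then v_{j-1} := N · v_j for j = 2, …, 2.

Pick v_2 = (1, 0, 0)ᵀ.
Then v_1 = N · v_2 = (0, 0, 1)ᵀ.

Sanity check: (A − (-3)·I) v_1 = (0, 0, 0)ᵀ = 0. ✓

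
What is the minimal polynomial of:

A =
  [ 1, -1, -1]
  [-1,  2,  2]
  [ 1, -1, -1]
x^3 - 2*x^2 + x

The characteristic polynomial is χ_A(x) = x*(x - 1)^2, so the eigenvalues are known. The minimal polynomial is
  m_A(x) = Π_λ (x − λ)^{k_λ}
where k_λ is the size of the *largest* Jordan block for λ (equivalently, the smallest k with (A − λI)^k v = 0 for every generalised eigenvector v of λ).

  λ = 0: largest Jordan block has size 1, contributing (x − 0)
  λ = 1: largest Jordan block has size 2, contributing (x − 1)^2

So m_A(x) = x*(x - 1)^2 = x^3 - 2*x^2 + x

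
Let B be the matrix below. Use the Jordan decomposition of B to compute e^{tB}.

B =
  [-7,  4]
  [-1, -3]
e^{tB} =
  [-2*t*exp(-5*t) + exp(-5*t), 4*t*exp(-5*t)]
  [-t*exp(-5*t), 2*t*exp(-5*t) + exp(-5*t)]

Strategy: write B = P · J · P⁻¹ where J is a Jordan canonical form, so e^{tB} = P · e^{tJ} · P⁻¹, and e^{tJ} can be computed block-by-block.

B has Jordan form
J =
  [-5,  1]
  [ 0, -5]
(up to reordering of blocks).

Per-block formulas:
  For a 2×2 Jordan block J_2(-5): exp(t · J_2(-5)) = e^(-5t)·(I + t·N), where N is the 2×2 nilpotent shift.

After assembling e^{tJ} and conjugating by P, we get:

e^{tB} =
  [-2*t*exp(-5*t) + exp(-5*t), 4*t*exp(-5*t)]
  [-t*exp(-5*t), 2*t*exp(-5*t) + exp(-5*t)]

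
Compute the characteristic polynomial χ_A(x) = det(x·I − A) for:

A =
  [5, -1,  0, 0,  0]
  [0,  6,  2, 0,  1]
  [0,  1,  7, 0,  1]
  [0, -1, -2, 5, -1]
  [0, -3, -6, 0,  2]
x^5 - 25*x^4 + 250*x^3 - 1250*x^2 + 3125*x - 3125

Expanding det(x·I − A) (e.g. by cofactor expansion or by noting that A is similar to its Jordan form J, which has the same characteristic polynomial as A) gives
  χ_A(x) = x^5 - 25*x^4 + 250*x^3 - 1250*x^2 + 3125*x - 3125
which factors as (x - 5)^5. The eigenvalues (with algebraic multiplicities) are λ = 5 with multiplicity 5.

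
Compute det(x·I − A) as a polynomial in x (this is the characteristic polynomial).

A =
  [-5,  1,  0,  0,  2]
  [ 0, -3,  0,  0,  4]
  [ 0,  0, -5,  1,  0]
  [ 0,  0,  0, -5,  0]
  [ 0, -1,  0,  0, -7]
x^5 + 25*x^4 + 250*x^3 + 1250*x^2 + 3125*x + 3125

Expanding det(x·I − A) (e.g. by cofactor expansion or by noting that A is similar to its Jordan form J, which has the same characteristic polynomial as A) gives
  χ_A(x) = x^5 + 25*x^4 + 250*x^3 + 1250*x^2 + 3125*x + 3125
which factors as (x + 5)^5. The eigenvalues (with algebraic multiplicities) are λ = -5 with multiplicity 5.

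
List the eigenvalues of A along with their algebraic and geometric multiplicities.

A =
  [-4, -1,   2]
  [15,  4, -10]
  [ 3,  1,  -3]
λ = -1: alg = 3, geom = 2

Step 1 — factor the characteristic polynomial to read off the algebraic multiplicities:
  χ_A(x) = (x + 1)^3

Step 2 — compute geometric multiplicities via the rank-nullity identity g(λ) = n − rank(A − λI):
  rank(A − (-1)·I) = 1, so dim ker(A − (-1)·I) = n − 1 = 2

Summary:
  λ = -1: algebraic multiplicity = 3, geometric multiplicity = 2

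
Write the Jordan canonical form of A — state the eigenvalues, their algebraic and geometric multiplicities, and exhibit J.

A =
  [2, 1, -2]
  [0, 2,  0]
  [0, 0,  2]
J_2(2) ⊕ J_1(2)

The characteristic polynomial is
  det(x·I − A) = x^3 - 6*x^2 + 12*x - 8 = (x - 2)^3

Eigenvalues and multiplicities (the geometric multiplicity of λ is n − rank(A − λI), which equals the number of Jordan blocks for λ):
  λ = 2: algebraic multiplicity = 3, geometric multiplicity = 2

Determining the block sizes for each eigenvalue:
  λ = 2: 2 blocks summing to 3 forces exactly one block of size 2 and the rest size 1 → block sizes [2, 1]

Assembling the blocks gives a Jordan form
J =
  [2, 1, 0]
  [0, 2, 0]
  [0, 0, 2]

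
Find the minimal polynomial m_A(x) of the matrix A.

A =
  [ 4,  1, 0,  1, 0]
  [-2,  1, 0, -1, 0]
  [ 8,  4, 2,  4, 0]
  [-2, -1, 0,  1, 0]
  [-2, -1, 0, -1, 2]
x^2 - 4*x + 4

The characteristic polynomial is χ_A(x) = (x - 2)^5, so the eigenvalues are known. The minimal polynomial is
  m_A(x) = Π_λ (x − λ)^{k_λ}
where k_λ is the size of the *largest* Jordan block for λ (equivalently, the smallest k with (A − λI)^k v = 0 for every generalised eigenvector v of λ).

  λ = 2: largest Jordan block has size 2, contributing (x − 2)^2

So m_A(x) = (x - 2)^2 = x^2 - 4*x + 4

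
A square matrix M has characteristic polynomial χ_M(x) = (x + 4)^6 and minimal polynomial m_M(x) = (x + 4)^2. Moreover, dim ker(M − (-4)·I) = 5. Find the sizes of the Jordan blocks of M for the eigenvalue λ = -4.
Block sizes for λ = -4: [2, 1, 1, 1, 1]

Step 1 — from the characteristic polynomial, algebraic multiplicity of λ = -4 is 6. From dim ker(M − (-4)·I) = 5, there are exactly 5 Jordan blocks for λ = -4.
Step 2 — from the minimal polynomial, the factor (x + 4)^2 tells us the largest block for λ = -4 has size 2.
Step 3 — with total size 6, 5 blocks, and largest block 2, the block sizes (in nonincreasing order) are [2, 1, 1, 1, 1].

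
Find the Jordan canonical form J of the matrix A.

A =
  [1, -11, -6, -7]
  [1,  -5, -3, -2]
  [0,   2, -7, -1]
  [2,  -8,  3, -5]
J_2(-4) ⊕ J_2(-4)

The characteristic polynomial is
  det(x·I − A) = x^4 + 16*x^3 + 96*x^2 + 256*x + 256 = (x + 4)^4

Eigenvalues and multiplicities (the geometric multiplicity of λ is n − rank(A − λI), which equals the number of Jordan blocks for λ):
  λ = -4: algebraic multiplicity = 4, geometric multiplicity = 2

Determining the block sizes for each eigenvalue:
  λ = -4: with am = 4 and gm = 2, the partition is not yet determined (e.g. several partitions of 4 into 2 parts exist). Let N = A − (-4)·I. Computing rank(N^1) = 2, rank(N^2) = 0; the number of blocks of size ≥ j is rank(N^{j−1}) − rank(N^j), giving [2, 2]. So we have 2 block(s) of size 2 → block sizes [2, 2]

Assembling the blocks gives a Jordan form
J =
  [-4,  1,  0,  0]
  [ 0, -4,  0,  0]
  [ 0,  0, -4,  1]
  [ 0,  0,  0, -4]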